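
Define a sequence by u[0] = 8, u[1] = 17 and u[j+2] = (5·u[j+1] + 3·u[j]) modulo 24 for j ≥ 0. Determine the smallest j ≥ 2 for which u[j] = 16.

6

u[0] = 8; u[1] = 17; u[2] = 13; u[3] = 20; u[4] = 19; u[5] = 11; u[6] = 16; u[7] = 17; u[8] = 13.
Since (u[7], u[8]) = (u[1], u[2]) = (17, 13) (two consecutive terms determine the rest), the sequence is eventually periodic: after a pre-period of length 1 it cycles with period 6.
The value 16 first appears (with j ≥ 2) at u[6].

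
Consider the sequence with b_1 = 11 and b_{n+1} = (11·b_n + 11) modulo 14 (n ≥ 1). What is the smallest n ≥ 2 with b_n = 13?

Computing terms: b_1 = 11, b_2 = 6, b_3 = 7, b_4 = 4, b_5 = 13, b_6 = 0, b_7 = 11.
The sequence repeats with period 6.
The value 13 first appears (with n ≥ 2) at b_5.

5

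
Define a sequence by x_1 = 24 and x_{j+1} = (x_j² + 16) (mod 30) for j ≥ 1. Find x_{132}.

20

We have x_1 = 24; x_2 = 22; x_3 = 20; x_4 = 26; x_5 = 2; x_6 = 20.
Since x_6 = x_3 = 20, the sequence is eventually periodic: after a pre-period of length 2 it cycles with period 3.
For j ≥ 3, x_j depends only on (j - 3) mod 3. (132 - 3) mod 3 = 0, so x_{132} = x_3 = 20.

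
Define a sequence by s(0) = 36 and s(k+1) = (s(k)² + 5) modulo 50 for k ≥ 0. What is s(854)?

Computing terms: s(0) = 36, s(1) = 1, s(2) = 6, s(3) = 41, s(4) = 36.
The sequence repeats with period 4.
So s(854) = s(0 + ((854-0) mod 4)) = s(2) = 6.

6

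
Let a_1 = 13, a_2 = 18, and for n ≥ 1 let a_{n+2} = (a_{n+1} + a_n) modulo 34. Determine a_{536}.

Computing terms: a_1 = 13, a_2 = 18, a_3 = 31, a_4 = 15, a_5 = 12, a_6 = 27, a_7 = 5, a_8 = 32, a_9 = 3, a_{10} = 1, a_{11} = 4, a_{12} = 5, a_{13} = 9, a_{14} = 14, a_{15} = 23, a_{16} = 3, a_{17} = 26, a_{18} = 29, a_{19} = 21, a_{20} = 16, a_{21} = 3, a_{22} = 19, a_{23} = 22, a_{24} = 7, a_{25} = 29, a_{26} = 2, a_{27} = 31, a_{28} = 33, a_{29} = 30, a_{30} = 29, a_{31} = 25, a_{32} = 20, a_{33} = 11, a_{34} = 31, a_{35} = 8, a_{36} = 5, a_{37} = 13, a_{38} = 18.
Since (a_{37}, a_{38}) = (a_1, a_2) = (13, 18) (two consecutive terms determine the rest), the sequence is periodic with period 36.
So a_{536} = a_{1 + ((536-1) mod 36)} = a_{32} = 20.

20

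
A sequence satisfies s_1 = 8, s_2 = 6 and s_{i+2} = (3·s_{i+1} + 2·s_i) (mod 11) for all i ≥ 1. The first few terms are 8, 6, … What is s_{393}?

1

s_1 = 8; s_2 = 6; s_3 = 1; s_4 = 4; s_5 = 3; s_6 = 6; s_7 = 2; s_8 = 7; s_9 = 3; s_{10} = 1; s_{11} = 9; s_{12} = 7; s_{13} = 6; s_{14} = 10; s_{15} = 9; s_{16} = 3; s_{17} = 5; s_{18} = 10; s_{19} = 7; s_{20} = 8; s_{21} = 5; s_{22} = 9; s_{23} = 4; s_{24} = 8; s_{25} = 10; s_{26} = 2; s_{27} = 4; s_{28} = 5; s_{29} = 1; s_{30} = 2; s_{31} = 8; s_{32} = 6.
The sequence repeats with period 30.
(393 - 1) mod 30 = 2, so s_{393} = s_3 = 1.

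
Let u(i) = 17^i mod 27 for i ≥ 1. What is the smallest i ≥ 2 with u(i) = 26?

3

We have u(1) = 17,  u(2) = 19,  u(3) = 26,  u(4) = 10,  u(5) = 8,  u(6) = 1,  u(7) = 17.
Since u(7) = u(1) = 17, the sequence is periodic with period 6.
The value 26 first appears (with i ≥ 2) at u(3).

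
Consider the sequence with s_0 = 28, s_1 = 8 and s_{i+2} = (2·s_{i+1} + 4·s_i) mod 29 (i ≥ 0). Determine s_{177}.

We have s_0 = 28; s_1 = 8; s_2 = 12; s_3 = 27; s_4 = 15; s_5 = 22; s_6 = 17; s_7 = 6; s_8 = 22; s_9 = 10; s_{10} = 21; s_{11} = 24; s_{12} = 16; s_{13} = 12; s_{14} = 1; s_{15} = 21; s_{16} = 17; s_{17} = 2; s_{18} = 14; s_{19} = 7; s_{20} = 12; s_{21} = 23; s_{22} = 7; s_{23} = 19; s_{24} = 8; s_{25} = 5; s_{26} = 13; s_{27} = 17; s_{28} = 28; s_{29} = 8.
Since (s_{28}, s_{29}) = (s_0, s_1) = (28, 8) (two consecutive terms determine the rest), the sequence is periodic with period 28.
(177 - 0) mod 28 = 9, so s_{177} = s_9 = 10.

10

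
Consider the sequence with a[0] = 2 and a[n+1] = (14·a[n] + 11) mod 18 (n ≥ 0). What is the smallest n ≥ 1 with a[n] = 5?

a[0] = 2,  a[1] = 3,  a[2] = 17,  a[3] = 15,  a[4] = 5,  a[5] = 9,  a[6] = 11,  a[7] = 3.
Since a[7] = a[1] = 3, the sequence is eventually periodic: after a pre-period of length 1 it cycles with period 6.
The value 5 first appears (with n ≥ 1) at a[4].

4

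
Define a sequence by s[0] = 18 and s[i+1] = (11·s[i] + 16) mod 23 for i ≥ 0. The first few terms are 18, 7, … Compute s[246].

14

s[0] = 18,  s[1] = 7,  s[2] = 1,  s[3] = 4,  s[4] = 14,  s[5] = 9,  s[6] = 0,  s[7] = 16,  s[8] = 8,  s[9] = 12,  s[10] = 10,  s[11] = 11,  s[12] = 22,  s[13] = 5,  s[14] = 2,  s[15] = 15,  s[16] = 20,  s[17] = 6,  s[18] = 13,  s[19] = 21,  s[20] = 17,  s[21] = 19,  s[22] = 18.
Since s[22] = s[0] = 18, the sequence is periodic with period 22.
So s[246] = s[0 + ((246-0) mod 22)] = s[4] = 14.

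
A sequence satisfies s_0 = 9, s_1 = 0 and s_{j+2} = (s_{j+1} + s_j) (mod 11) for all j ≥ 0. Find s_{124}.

7

Listing terms: s_0 = 9, s_1 = 0, s_2 = 9, s_3 = 9, s_4 = 7, s_5 = 5, s_6 = 1, s_7 = 6, s_8 = 7, s_9 = 2, s_{10} = 9, s_{11} = 0.
Since (s_{10}, s_{11}) = (s_0, s_1) = (9, 0) (two consecutive terms determine the rest), the sequence is periodic with period 10.
(124 - 0) mod 10 = 4, so s_{124} = s_4 = 7.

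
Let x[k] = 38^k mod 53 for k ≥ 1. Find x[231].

25

x[1] = 38,  x[2] = 13,  x[3] = 17,  x[4] = 10,  x[5] = 9,  x[6] = 24,  x[7] = 11,  x[8] = 47,  x[9] = 37,  x[10] = 28,  x[11] = 4,  x[12] = 46,  x[13] = 52,  x[14] = 15,  x[15] = 40,  x[16] = 36,  x[17] = 43,  x[18] = 44,  x[19] = 29,  x[20] = 42,  x[21] = 6,  x[22] = 16,  x[23] = 25,  x[24] = 49,  x[25] = 7,  x[26] = 1,  x[27] = 38.
Since x[27] = x[1] = 38, the sequence is periodic with period 26.
So x[231] = x[1 + ((231-1) mod 26)] = x[23] = 25.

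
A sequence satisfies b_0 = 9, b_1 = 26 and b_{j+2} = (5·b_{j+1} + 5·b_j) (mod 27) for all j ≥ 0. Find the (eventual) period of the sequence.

b_0 = 9, b_1 = 26, b_2 = 13, b_3 = 6, b_4 = 14, b_5 = 19, b_6 = 3, b_7 = 2, b_8 = 25, b_9 = 0, b_{10} = 17, b_{11} = 4, b_{12} = 24, b_{13} = 5, b_{14} = 10, b_{15} = 21, b_{16} = 20, b_{17} = 16, b_{18} = 18, b_{19} = 8, b_{20} = 22, b_{21} = 15, b_{22} = 23, b_{23} = 1, b_{24} = 12, b_{25} = 11, b_{26} = 7, b_{27} = 9, b_{28} = 26.
Since (b_{27}, b_{28}) = (b_0, b_1) = (9, 26) (two consecutive terms determine the rest), the sequence is periodic with period 27.

27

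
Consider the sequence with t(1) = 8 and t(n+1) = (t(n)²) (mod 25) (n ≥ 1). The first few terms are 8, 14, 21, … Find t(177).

Computing terms: t(1) = 8; t(2) = 14; t(3) = 21; t(4) = 16; t(5) = 6; t(6) = 11; t(7) = 21.
Since t(7) = t(3) = 21, the sequence is eventually periodic: after a pre-period of length 2 it cycles with period 4.
For n ≥ 3, t(n) depends only on (n - 3) mod 4. (177 - 3) mod 4 = 2, so t(177) = t(5) = 6.

6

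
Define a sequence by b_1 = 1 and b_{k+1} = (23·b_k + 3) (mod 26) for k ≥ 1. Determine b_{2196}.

18

We have b_1 = 1,  b_2 = 0,  b_3 = 3,  b_4 = 20,  b_5 = 21,  b_6 = 18,  b_7 = 1.
Since b_7 = b_1 = 1, the sequence is periodic with period 6.
So b_{2196} = b_{1 + ((2196-1) mod 6)} = b_6 = 18.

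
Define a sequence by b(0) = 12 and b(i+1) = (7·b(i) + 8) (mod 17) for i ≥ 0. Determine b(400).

b(0) = 12, b(1) = 7, b(2) = 6, b(3) = 16, b(4) = 1, b(5) = 15, b(6) = 11, b(7) = 0, b(8) = 8, b(9) = 13, b(10) = 14, b(11) = 4, b(12) = 2, b(13) = 5, b(14) = 9, b(15) = 3, b(16) = 12.
Since b(16) = b(0) = 12, the sequence is periodic with period 16.
So b(400) = b(0 + ((400-0) mod 16)) = b(0) = 12.

12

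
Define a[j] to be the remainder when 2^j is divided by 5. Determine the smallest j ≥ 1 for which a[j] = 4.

2

Computing terms: a[0] = 1,  a[1] = 2,  a[2] = 4,  a[3] = 3,  a[4] = 1.
The sequence repeats with period 4.
The value 4 first appears (with j ≥ 1) at a[2].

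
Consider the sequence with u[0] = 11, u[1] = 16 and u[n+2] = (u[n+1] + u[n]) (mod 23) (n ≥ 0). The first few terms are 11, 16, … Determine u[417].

u[0] = 11; u[1] = 16; u[2] = 4; u[3] = 20; u[4] = 1; u[5] = 21; u[6] = 22; u[7] = 20; u[8] = 19; u[9] = 16; u[10] = 12; u[11] = 5; u[12] = 17; u[13] = 22; u[14] = 16; u[15] = 15; u[16] = 8; u[17] = 0; u[18] = 8; u[19] = 8; u[20] = 16; u[21] = 1; u[22] = 17; u[23] = 18; u[24] = 12; u[25] = 7; u[26] = 19; u[27] = 3; u[28] = 22; u[29] = 2; u[30] = 1; u[31] = 3; u[32] = 4; u[33] = 7; u[34] = 11; u[35] = 18; u[36] = 6; u[37] = 1; u[38] = 7; u[39] = 8; u[40] = 15; u[41] = 0; u[42] = 15; u[43] = 15; u[44] = 7; u[45] = 22; u[46] = 6; u[47] = 5; u[48] = 11; u[49] = 16.
Since (u[48], u[49]) = (u[0], u[1]) = (11, 16) (two consecutive terms determine the rest), the sequence is periodic with period 48.
(417 - 0) mod 48 = 33, so u[417] = u[33] = 7.

7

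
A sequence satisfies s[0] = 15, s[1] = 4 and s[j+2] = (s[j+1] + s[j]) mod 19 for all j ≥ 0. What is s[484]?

Computing terms: s[0] = 15; s[1] = 4; s[2] = 0; s[3] = 4; s[4] = 4; s[5] = 8; s[6] = 12; s[7] = 1; s[8] = 13; s[9] = 14; s[10] = 8; s[11] = 3; s[12] = 11; s[13] = 14; s[14] = 6; s[15] = 1; s[16] = 7; s[17] = 8; s[18] = 15; s[19] = 4.
The sequence repeats with period 18.
So s[484] = s[0 + ((484-0) mod 18)] = s[16] = 7.

7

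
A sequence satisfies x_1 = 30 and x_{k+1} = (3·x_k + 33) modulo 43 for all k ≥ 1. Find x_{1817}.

40

Computing terms: x_1 = 30,  x_2 = 37,  x_3 = 15,  x_4 = 35,  x_5 = 9,  x_6 = 17,  x_7 = 41,  x_8 = 27,  x_9 = 28,  x_{10} = 31,  x_{11} = 40,  x_{12} = 24,  x_{13} = 19,  x_{14} = 4,  x_{15} = 2,  x_{16} = 39,  x_{17} = 21,  x_{18} = 10,  x_{19} = 20,  x_{20} = 7,  x_{21} = 11,  x_{22} = 23,  x_{23} = 16,  x_{24} = 38,  x_{25} = 18,  x_{26} = 1,  x_{27} = 36,  x_{28} = 12,  x_{29} = 26,  x_{30} = 25,  x_{31} = 22,  x_{32} = 13,  x_{33} = 29,  x_{34} = 34,  x_{35} = 6,  x_{36} = 8,  x_{37} = 14,  x_{38} = 32,  x_{39} = 0,  x_{40} = 33,  x_{41} = 3,  x_{42} = 42,  x_{43} = 30.
Since x_{43} = x_1 = 30, the sequence is periodic with period 42.
So x_{1817} = x_{1 + ((1817-1) mod 42)} = x_{11} = 40.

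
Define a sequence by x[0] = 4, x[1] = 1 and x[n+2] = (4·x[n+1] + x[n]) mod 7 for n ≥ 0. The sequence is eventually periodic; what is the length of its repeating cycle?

Listing terms: x[0] = 4, x[1] = 1, x[2] = 1, x[3] = 5, x[4] = 0, x[5] = 5, x[6] = 6, x[7] = 1, x[8] = 3, x[9] = 6, x[10] = 6, x[11] = 2, x[12] = 0, x[13] = 2, x[14] = 1, x[15] = 6, x[16] = 4, x[17] = 1.
Since (x[16], x[17]) = (x[0], x[1]) = (4, 1) (two consecutive terms determine the rest), the sequence is periodic with period 16.

16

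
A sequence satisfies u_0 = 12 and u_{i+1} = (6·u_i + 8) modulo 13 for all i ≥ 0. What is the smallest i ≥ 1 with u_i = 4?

We have u_0 = 12, u_1 = 2, u_2 = 7, u_3 = 11, u_4 = 9, u_5 = 10, u_6 = 3, u_7 = 0, u_8 = 8, u_9 = 4, u_{10} = 6, u_{11} = 5, u_{12} = 12.
Since u_{12} = u_0 = 12, the sequence is periodic with period 12.
The value 4 first appears (with i ≥ 1) at u_9.

9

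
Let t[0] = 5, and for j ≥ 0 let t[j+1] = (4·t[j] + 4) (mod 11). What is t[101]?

2

We have t[0] = 5, t[1] = 2, t[2] = 1, t[3] = 8, t[4] = 3, t[5] = 5.
Since t[5] = t[0] = 5, the sequence is periodic with period 5.
(101 - 0) mod 5 = 1, so t[101] = t[1] = 2.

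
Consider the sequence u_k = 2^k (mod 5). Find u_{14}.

u_0 = 1,  u_1 = 2,  u_2 = 4,  u_3 = 3,  u_4 = 1.
The sequence repeats with period 4.
(14 - 0) mod 4 = 2, so u_{14} = u_2 = 4.

4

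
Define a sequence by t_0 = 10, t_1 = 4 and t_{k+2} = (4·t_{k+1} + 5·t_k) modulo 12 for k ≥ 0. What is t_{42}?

Listing terms: t_0 = 10, t_1 = 4, t_2 = 6, t_3 = 8, t_4 = 2, t_5 = 0, t_6 = 10, t_7 = 4.
Since (t_6, t_7) = (t_0, t_1) = (10, 4) (two consecutive terms determine the rest), the sequence is periodic with period 6.
(42 - 0) mod 6 = 0, so t_{42} = t_0 = 10.

10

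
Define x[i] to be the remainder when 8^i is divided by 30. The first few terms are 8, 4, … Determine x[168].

16

Listing terms: x[1] = 8; x[2] = 4; x[3] = 2; x[4] = 16; x[5] = 8.
The sequence repeats with period 4.
So x[168] = x[1 + ((168-1) mod 4)] = x[4] = 16.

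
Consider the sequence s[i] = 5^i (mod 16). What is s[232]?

Listing terms: s[1] = 5,  s[2] = 9,  s[3] = 13,  s[4] = 1,  s[5] = 5.
The sequence repeats with period 4.
So s[232] = s[1 + ((232-1) mod 4)] = s[4] = 1.

1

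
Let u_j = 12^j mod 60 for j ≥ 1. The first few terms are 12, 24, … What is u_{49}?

Listing terms: u_1 = 12; u_2 = 24; u_3 = 48; u_4 = 36; u_5 = 12.
Since u_5 = u_1 = 12, the sequence is periodic with period 4.
So u_{49} = u_{1 + ((49-1) mod 4)} = u_1 = 12.

12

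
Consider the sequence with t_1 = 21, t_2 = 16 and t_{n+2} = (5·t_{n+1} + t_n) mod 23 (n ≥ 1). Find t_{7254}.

20

Listing terms: t_1 = 21, t_2 = 16, t_3 = 9, t_4 = 15, t_5 = 15, t_6 = 21, t_7 = 5, t_8 = 0, t_9 = 5, t_{10} = 2, t_{11} = 15, t_{12} = 8, t_{13} = 9, t_{14} = 7, t_{15} = 21, t_{16} = 20, t_{17} = 6, t_{18} = 4, t_{19} = 3, t_{20} = 19, t_{21} = 6, t_{22} = 3, t_{23} = 21, t_{24} = 16.
The sequence repeats with period 22.
So t_{7254} = t_{1 + ((7254-1) mod 22)} = t_{16} = 20.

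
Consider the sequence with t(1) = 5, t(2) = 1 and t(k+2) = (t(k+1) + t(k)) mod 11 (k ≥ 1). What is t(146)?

Computing terms: t(1) = 5; t(2) = 1; t(3) = 6; t(4) = 7; t(5) = 2; t(6) = 9; t(7) = 0; t(8) = 9; t(9) = 9; t(10) = 7; t(11) = 5; t(12) = 1.
The sequence repeats with period 10.
(146 - 1) mod 10 = 5, so t(146) = t(6) = 9.

9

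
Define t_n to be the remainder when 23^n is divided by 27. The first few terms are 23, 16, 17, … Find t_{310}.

13

We have t_1 = 23,  t_2 = 16,  t_3 = 17,  t_4 = 13,  t_5 = 2,  t_6 = 19,  t_7 = 5,  t_8 = 7,  t_9 = 26,  t_{10} = 4,  t_{11} = 11,  t_{12} = 10,  t_{13} = 14,  t_{14} = 25,  t_{15} = 8,  t_{16} = 22,  t_{17} = 20,  t_{18} = 1,  t_{19} = 23.
The sequence repeats with period 18.
(310 - 1) mod 18 = 3, so t_{310} = t_4 = 13.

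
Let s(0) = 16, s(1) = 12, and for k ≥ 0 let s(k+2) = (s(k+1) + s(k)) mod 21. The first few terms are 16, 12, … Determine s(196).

Computing terms: s(0) = 16, s(1) = 12, s(2) = 7, s(3) = 19, s(4) = 5, s(5) = 3, s(6) = 8, s(7) = 11, s(8) = 19, s(9) = 9, s(10) = 7, s(11) = 16, s(12) = 2, s(13) = 18, s(14) = 20, s(15) = 17, s(16) = 16, s(17) = 12.
The sequence repeats with period 16.
So s(196) = s(0 + ((196-0) mod 16)) = s(4) = 5.

5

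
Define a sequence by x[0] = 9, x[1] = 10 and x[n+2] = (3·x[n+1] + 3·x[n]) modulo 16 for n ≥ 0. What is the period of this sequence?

Computing terms: x[0] = 9,  x[1] = 10,  x[2] = 9,  x[3] = 9,  x[4] = 6,  x[5] = 13,  x[6] = 9,  x[7] = 2,  x[8] = 1,  x[9] = 9,  x[10] = 14,  x[11] = 5,  x[12] = 9,  x[13] = 10.
The sequence repeats with period 12.

12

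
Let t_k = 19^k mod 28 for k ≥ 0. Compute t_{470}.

25

t_0 = 1,  t_1 = 19,  t_2 = 25,  t_3 = 27,  t_4 = 9,  t_5 = 3,  t_6 = 1.
Since t_6 = t_0 = 1, the sequence is periodic with period 6.
(470 - 0) mod 6 = 2, so t_{470} = t_2 = 25.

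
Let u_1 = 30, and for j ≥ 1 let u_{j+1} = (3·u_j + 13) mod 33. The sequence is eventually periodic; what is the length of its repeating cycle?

We have u_1 = 30; u_2 = 4; u_3 = 25; u_4 = 22; u_5 = 13; u_6 = 19; u_7 = 4.
Since u_7 = u_2 = 4, the sequence is eventually periodic: after a pre-period of length 1 it cycles with period 5.

5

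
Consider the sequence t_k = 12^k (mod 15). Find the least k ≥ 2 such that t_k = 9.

We have t_1 = 12; t_2 = 9; t_3 = 3; t_4 = 6; t_5 = 12.
Since t_5 = t_1 = 12, the sequence is periodic with period 4.
The value 9 first appears (with k ≥ 2) at t_2.

2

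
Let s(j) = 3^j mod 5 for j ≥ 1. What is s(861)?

We have s(1) = 3; s(2) = 4; s(3) = 2; s(4) = 1; s(5) = 3.
The sequence repeats with period 4.
(861 - 1) mod 4 = 0, so s(861) = s(1) = 3.

3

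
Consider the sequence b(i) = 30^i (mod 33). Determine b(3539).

Computing terms: b(0) = 1, b(1) = 30, b(2) = 9, b(3) = 6, b(4) = 15, b(5) = 21, b(6) = 3, b(7) = 24, b(8) = 27, b(9) = 18, b(10) = 12, b(11) = 30.
Since b(11) = b(1) = 30, the sequence is eventually periodic: after a pre-period of length 1 it cycles with period 10.
For i ≥ 1, b(i) depends only on (i - 1) mod 10. (3539 - 1) mod 10 = 8, so b(3539) = b(9) = 18.

18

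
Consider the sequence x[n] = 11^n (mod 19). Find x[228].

1

We have x[1] = 11,  x[2] = 7,  x[3] = 1,  x[4] = 11.
Since x[4] = x[1] = 11, the sequence is periodic with period 3.
(228 - 1) mod 3 = 2, so x[228] = x[3] = 1.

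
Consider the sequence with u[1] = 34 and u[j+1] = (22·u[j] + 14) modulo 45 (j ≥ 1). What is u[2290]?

We have u[1] = 34; u[2] = 42; u[3] = 38; u[4] = 40; u[5] = 39; u[6] = 17; u[7] = 28; u[8] = 0; u[9] = 14; u[10] = 7; u[11] = 33; u[12] = 20; u[13] = 4; u[14] = 12; u[15] = 8; u[16] = 10; u[17] = 9; u[18] = 32; u[19] = 43; u[20] = 15; u[21] = 29; u[22] = 22; u[23] = 3; u[24] = 35; u[25] = 19; u[26] = 27; u[27] = 23; u[28] = 25; u[29] = 24; u[30] = 2; u[31] = 13; u[32] = 30; u[33] = 44; u[34] = 37; u[35] = 18; u[36] = 5; u[37] = 34.
The sequence repeats with period 36.
(2290 - 1) mod 36 = 21, so u[2290] = u[22] = 22.

22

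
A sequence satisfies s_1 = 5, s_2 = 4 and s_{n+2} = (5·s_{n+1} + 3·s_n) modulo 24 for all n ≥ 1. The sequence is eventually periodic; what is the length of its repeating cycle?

s_1 = 5; s_2 = 4; s_3 = 11; s_4 = 19; s_5 = 8; s_6 = 1; s_7 = 5; s_8 = 4.
The sequence repeats with period 6.

6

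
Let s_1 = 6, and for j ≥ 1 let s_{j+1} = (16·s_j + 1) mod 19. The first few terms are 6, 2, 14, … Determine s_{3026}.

2

Computing terms: s_1 = 6; s_2 = 2; s_3 = 14; s_4 = 16; s_5 = 10; s_6 = 9; s_7 = 12; s_8 = 3; s_9 = 11; s_{10} = 6.
Since s_{10} = s_1 = 6, the sequence is periodic with period 9.
(3026 - 1) mod 9 = 1, so s_{3026} = s_2 = 2.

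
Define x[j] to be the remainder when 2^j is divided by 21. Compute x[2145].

8

We have x[1] = 2,  x[2] = 4,  x[3] = 8,  x[4] = 16,  x[5] = 11,  x[6] = 1,  x[7] = 2.
Since x[7] = x[1] = 2, the sequence is periodic with period 6.
(2145 - 1) mod 6 = 2, so x[2145] = x[3] = 8.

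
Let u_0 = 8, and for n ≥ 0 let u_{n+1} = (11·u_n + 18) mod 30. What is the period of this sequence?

We have u_0 = 8, u_1 = 16, u_2 = 14, u_3 = 22, u_4 = 20, u_5 = 28, u_6 = 26, u_7 = 4, u_8 = 2, u_9 = 10, u_{10} = 8.
Since u_{10} = u_0 = 8, the sequence is periodic with period 10.

10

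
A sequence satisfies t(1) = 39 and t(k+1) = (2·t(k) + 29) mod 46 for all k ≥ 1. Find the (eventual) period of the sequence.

11

We have t(1) = 39, t(2) = 15, t(3) = 13, t(4) = 9, t(5) = 1, t(6) = 31, t(7) = 45, t(8) = 27, t(9) = 37, t(10) = 11, t(11) = 5, t(12) = 39.
Since t(12) = t(1) = 39, the sequence is periodic with period 11.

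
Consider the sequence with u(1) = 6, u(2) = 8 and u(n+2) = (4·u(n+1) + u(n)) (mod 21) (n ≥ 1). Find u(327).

u(1) = 6, u(2) = 8, u(3) = 17, u(4) = 13, u(5) = 6, u(6) = 16, u(7) = 7, u(8) = 2, u(9) = 15, u(10) = 20, u(11) = 11, u(12) = 1, u(13) = 15, u(14) = 19, u(15) = 7, u(16) = 5, u(17) = 6, u(18) = 8.
The sequence repeats with period 16.
(327 - 1) mod 16 = 6, so u(327) = u(7) = 7.

7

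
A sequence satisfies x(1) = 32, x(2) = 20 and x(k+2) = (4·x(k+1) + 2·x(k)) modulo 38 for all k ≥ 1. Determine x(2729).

20

Listing terms: x(1) = 32,  x(2) = 20,  x(3) = 30,  x(4) = 8,  x(5) = 16,  x(6) = 4,  x(7) = 10,  x(8) = 10,  x(9) = 22,  x(10) = 32,  x(11) = 20.
Since (x(10), x(11)) = (x(1), x(2)) = (32, 20) (two consecutive terms determine the rest), the sequence is periodic with period 9.
(2729 - 1) mod 9 = 1, so x(2729) = x(2) = 20.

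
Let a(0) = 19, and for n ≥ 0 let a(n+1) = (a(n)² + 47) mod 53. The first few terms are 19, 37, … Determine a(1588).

43

We have a(0) = 19, a(1) = 37, a(2) = 38, a(3) = 7, a(4) = 43, a(5) = 41, a(6) = 32, a(7) = 11, a(8) = 9, a(9) = 22, a(10) = 1, a(11) = 48, a(12) = 19.
The sequence repeats with period 12.
So a(1588) = a(0 + ((1588-0) mod 12)) = a(4) = 43.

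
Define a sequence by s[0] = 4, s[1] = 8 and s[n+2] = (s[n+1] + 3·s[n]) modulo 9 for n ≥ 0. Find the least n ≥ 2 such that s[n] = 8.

3

We have s[0] = 4,  s[1] = 8,  s[2] = 2,  s[3] = 8,  s[4] = 5,  s[5] = 2,  s[6] = 8.
Since (s[5], s[6]) = (s[2], s[3]) = (2, 8) (two consecutive terms determine the rest), the sequence is eventually periodic: after a pre-period of length 2 it cycles with period 3.
The value 8 first appears (with n ≥ 2) at s[3].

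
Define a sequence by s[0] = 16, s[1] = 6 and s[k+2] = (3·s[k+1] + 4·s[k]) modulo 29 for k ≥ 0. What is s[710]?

We have s[0] = 16; s[1] = 6; s[2] = 24; s[3] = 9; s[4] = 7; s[5] = 28; s[6] = 25; s[7] = 13; s[8] = 23; s[9] = 5; s[10] = 20; s[11] = 22; s[12] = 1; s[13] = 4; s[14] = 16; s[15] = 6.
The sequence repeats with period 14.
So s[710] = s[0 + ((710-0) mod 14)] = s[10] = 20.

20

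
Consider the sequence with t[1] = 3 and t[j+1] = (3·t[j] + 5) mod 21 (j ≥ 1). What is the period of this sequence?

6

Listing terms: t[1] = 3, t[2] = 14, t[3] = 5, t[4] = 20, t[5] = 2, t[6] = 11, t[7] = 17, t[8] = 14.
Since t[8] = t[2] = 14, the sequence is eventually periodic: after a pre-period of length 1 it cycles with period 6.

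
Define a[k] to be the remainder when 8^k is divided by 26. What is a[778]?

12

Computing terms: a[0] = 1; a[1] = 8; a[2] = 12; a[3] = 18; a[4] = 14; a[5] = 8.
Since a[5] = a[1] = 8, the sequence is eventually periodic: after a pre-period of length 1 it cycles with period 4.
For k ≥ 1, a[k] depends only on (k - 1) mod 4. (778 - 1) mod 4 = 1, so a[778] = a[2] = 12.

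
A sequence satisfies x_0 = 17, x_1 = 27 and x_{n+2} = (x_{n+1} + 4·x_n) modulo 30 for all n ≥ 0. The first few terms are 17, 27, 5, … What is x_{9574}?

13

We have x_0 = 17,  x_1 = 27,  x_2 = 5,  x_3 = 23,  x_4 = 13,  x_5 = 15,  x_6 = 7,  x_7 = 7,  x_8 = 5,  x_9 = 3,  x_{10} = 23,  x_{11} = 5,  x_{12} = 7,  x_{13} = 27,  x_{14} = 25,  x_{15} = 13,  x_{16} = 23,  x_{17} = 15,  x_{18} = 17,  x_{19} = 17,  x_{20} = 25,  x_{21} = 3,  x_{22} = 13,  x_{23} = 25,  x_{24} = 17,  x_{25} = 27.
Since (x_{24}, x_{25}) = (x_0, x_1) = (17, 27) (two consecutive terms determine the rest), the sequence is periodic with period 24.
(9574 - 0) mod 24 = 22, so x_{9574} = x_{22} = 13.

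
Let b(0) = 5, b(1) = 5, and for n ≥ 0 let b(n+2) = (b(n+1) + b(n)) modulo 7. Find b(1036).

Computing terms: b(0) = 5, b(1) = 5, b(2) = 3, b(3) = 1, b(4) = 4, b(5) = 5, b(6) = 2, b(7) = 0, b(8) = 2, b(9) = 2, b(10) = 4, b(11) = 6, b(12) = 3, b(13) = 2, b(14) = 5, b(15) = 0, b(16) = 5, b(17) = 5.
Since (b(16), b(17)) = (b(0), b(1)) = (5, 5) (two consecutive terms determine the rest), the sequence is periodic with period 16.
(1036 - 0) mod 16 = 12, so b(1036) = b(12) = 3.

3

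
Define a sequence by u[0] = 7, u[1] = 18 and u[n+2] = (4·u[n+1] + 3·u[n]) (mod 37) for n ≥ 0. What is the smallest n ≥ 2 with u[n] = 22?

4

We have u[0] = 7; u[1] = 18; u[2] = 19; u[3] = 19; u[4] = 22; u[5] = 34; u[6] = 17; u[7] = 22; u[8] = 28; u[9] = 30; u[10] = 19; u[11] = 18; u[12] = 18; u[13] = 15; u[14] = 3; u[15] = 20; u[16] = 15; u[17] = 9; u[18] = 7; u[19] = 18.
Since (u[18], u[19]) = (u[0], u[1]) = (7, 18) (two consecutive terms determine the rest), the sequence is periodic with period 18.
The value 22 first appears (with n ≥ 2) at u[4].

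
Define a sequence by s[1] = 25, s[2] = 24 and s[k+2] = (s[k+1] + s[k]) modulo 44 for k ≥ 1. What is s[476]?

Computing terms: s[1] = 25,  s[2] = 24,  s[3] = 5,  s[4] = 29,  s[5] = 34,  s[6] = 19,  s[7] = 9,  s[8] = 28,  s[9] = 37,  s[10] = 21,  s[11] = 14,  s[12] = 35,  s[13] = 5,  s[14] = 40,  s[15] = 1,  s[16] = 41,  s[17] = 42,  s[18] = 39,  s[19] = 37,  s[20] = 32,  s[21] = 25,  s[22] = 13,  s[23] = 38,  s[24] = 7,  s[25] = 1,  s[26] = 8,  s[27] = 9,  s[28] = 17,  s[29] = 26,  s[30] = 43,  s[31] = 25,  s[32] = 24.
The sequence repeats with period 30.
(476 - 1) mod 30 = 25, so s[476] = s[26] = 8.

8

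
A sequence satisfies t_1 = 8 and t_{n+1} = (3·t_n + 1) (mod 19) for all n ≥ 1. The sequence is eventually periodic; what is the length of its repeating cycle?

18

Listing terms: t_1 = 8, t_2 = 6, t_3 = 0, t_4 = 1, t_5 = 4, t_6 = 13, t_7 = 2, t_8 = 7, t_9 = 3, t_{10} = 10, t_{11} = 12, t_{12} = 18, t_{13} = 17, t_{14} = 14, t_{15} = 5, t_{16} = 16, t_{17} = 11, t_{18} = 15, t_{19} = 8.
Since t_{19} = t_1 = 8, the sequence is periodic with period 18.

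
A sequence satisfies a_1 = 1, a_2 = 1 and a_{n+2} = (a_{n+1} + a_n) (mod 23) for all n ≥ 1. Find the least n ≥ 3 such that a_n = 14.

34

Listing terms: a_1 = 1, a_2 = 1, a_3 = 2, a_4 = 3, a_5 = 5, a_6 = 8, a_7 = 13, a_8 = 21, a_9 = 11, a_{10} = 9, a_{11} = 20, a_{12} = 6, a_{13} = 3, a_{14} = 9, a_{15} = 12, a_{16} = 21, a_{17} = 10, a_{18} = 8, a_{19} = 18, a_{20} = 3, a_{21} = 21, a_{22} = 1, a_{23} = 22, a_{24} = 0, a_{25} = 22, a_{26} = 22, a_{27} = 21, a_{28} = 20, a_{29} = 18, a_{30} = 15, a_{31} = 10, a_{32} = 2, a_{33} = 12, a_{34} = 14, a_{35} = 3, a_{36} = 17, a_{37} = 20, a_{38} = 14, a_{39} = 11, a_{40} = 2, a_{41} = 13, a_{42} = 15, a_{43} = 5, a_{44} = 20, a_{45} = 2, a_{46} = 22, a_{47} = 1, a_{48} = 0, a_{49} = 1, a_{50} = 1.
Since (a_{49}, a_{50}) = (a_1, a_2) = (1, 1) (two consecutive terms determine the rest), the sequence is periodic with period 48.
The value 14 first appears (with n ≥ 3) at a_{34}.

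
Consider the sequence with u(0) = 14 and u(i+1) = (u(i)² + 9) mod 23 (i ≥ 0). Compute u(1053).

We have u(0) = 14,  u(1) = 21,  u(2) = 13,  u(3) = 17,  u(4) = 22,  u(5) = 10,  u(6) = 17.
Since u(6) = u(3) = 17, the sequence is eventually periodic: after a pre-period of length 3 it cycles with period 3.
For i ≥ 3, u(i) depends only on (i - 3) mod 3. (1053 - 3) mod 3 = 0, so u(1053) = u(3) = 17.

17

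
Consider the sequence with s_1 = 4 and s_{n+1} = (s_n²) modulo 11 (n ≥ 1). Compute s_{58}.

Computing terms: s_1 = 4; s_2 = 5; s_3 = 3; s_4 = 9; s_5 = 4.
The sequence repeats with period 4.
(58 - 1) mod 4 = 1, so s_{58} = s_2 = 5.

5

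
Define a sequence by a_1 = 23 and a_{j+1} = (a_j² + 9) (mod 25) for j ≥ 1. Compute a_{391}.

Listing terms: a_1 = 23; a_2 = 13; a_3 = 3; a_4 = 18; a_5 = 8; a_6 = 23.
The sequence repeats with period 5.
(391 - 1) mod 5 = 0, so a_{391} = a_1 = 23.

23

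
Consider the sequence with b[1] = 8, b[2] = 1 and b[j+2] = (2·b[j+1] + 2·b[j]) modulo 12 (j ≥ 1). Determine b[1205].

Computing terms: b[1] = 8; b[2] = 1; b[3] = 6; b[4] = 2; b[5] = 4; b[6] = 0; b[7] = 8; b[8] = 4; b[9] = 0.
Since (b[8], b[9]) = (b[5], b[6]) = (4, 0) (two consecutive terms determine the rest), the sequence is eventually periodic: after a pre-period of length 4 it cycles with period 3.
For j ≥ 5, b[j] depends only on (j - 5) mod 3. (1205 - 5) mod 3 = 0, so b[1205] = b[5] = 4.

4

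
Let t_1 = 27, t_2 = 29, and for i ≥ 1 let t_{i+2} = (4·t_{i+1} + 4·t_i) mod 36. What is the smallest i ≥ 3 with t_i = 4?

4

t_1 = 27, t_2 = 29, t_3 = 8, t_4 = 4, t_5 = 12, t_6 = 28, t_7 = 16, t_8 = 32, t_9 = 12, t_{10} = 32, t_{11} = 32, t_{12} = 4, t_{13} = 0, t_{14} = 16, t_{15} = 28, t_{16} = 32, t_{17} = 24, t_{18} = 8, t_{19} = 20, t_{20} = 4, t_{21} = 24, t_{22} = 4, t_{23} = 4, t_{24} = 32, t_{25} = 0, t_{26} = 20, t_{27} = 8, t_{28} = 4.
Since (t_{27}, t_{28}) = (t_3, t_4) = (8, 4) (two consecutive terms determine the rest), the sequence is eventually periodic: after a pre-period of length 2 it cycles with period 24.
The value 4 first appears (with i ≥ 3) at t_4.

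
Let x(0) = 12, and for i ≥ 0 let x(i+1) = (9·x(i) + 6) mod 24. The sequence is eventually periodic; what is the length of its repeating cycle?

We have x(0) = 12, x(1) = 18, x(2) = 0, x(3) = 6, x(4) = 12.
The sequence repeats with period 4.

4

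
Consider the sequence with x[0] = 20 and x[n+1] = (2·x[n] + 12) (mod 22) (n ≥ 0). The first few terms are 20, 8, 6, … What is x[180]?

20

Computing terms: x[0] = 20, x[1] = 8, x[2] = 6, x[3] = 2, x[4] = 16, x[5] = 0, x[6] = 12, x[7] = 14, x[8] = 18, x[9] = 4, x[10] = 20.
Since x[10] = x[0] = 20, the sequence is periodic with period 10.
(180 - 0) mod 10 = 0, so x[180] = x[0] = 20.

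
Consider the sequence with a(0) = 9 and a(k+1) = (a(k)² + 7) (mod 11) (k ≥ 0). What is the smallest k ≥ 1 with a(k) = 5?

We have a(0) = 9; a(1) = 0; a(2) = 7; a(3) = 1; a(4) = 8; a(5) = 5; a(6) = 10; a(7) = 8.
Since a(7) = a(4) = 8, the sequence is eventually periodic: after a pre-period of length 4 it cycles with period 3.
The value 5 first appears (with k ≥ 1) at a(5).

5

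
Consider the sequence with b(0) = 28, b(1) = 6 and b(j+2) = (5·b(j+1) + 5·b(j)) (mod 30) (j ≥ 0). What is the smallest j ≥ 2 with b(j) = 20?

2

Listing terms: b(0) = 28; b(1) = 6; b(2) = 20; b(3) = 10; b(4) = 0; b(5) = 20; b(6) = 10.
Since (b(5), b(6)) = (b(2), b(3)) = (20, 10) (two consecutive terms determine the rest), the sequence is eventually periodic: after a pre-period of length 2 it cycles with period 3.
The value 20 first appears (with j ≥ 2) at b(2).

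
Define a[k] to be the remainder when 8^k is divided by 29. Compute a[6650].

We have a[0] = 1; a[1] = 8; a[2] = 6; a[3] = 19; a[4] = 7; a[5] = 27; a[6] = 13; a[7] = 17; a[8] = 20; a[9] = 15; a[10] = 4; a[11] = 3; a[12] = 24; a[13] = 18; a[14] = 28; a[15] = 21; a[16] = 23; a[17] = 10; a[18] = 22; a[19] = 2; a[20] = 16; a[21] = 12; a[22] = 9; a[23] = 14; a[24] = 25; a[25] = 26; a[26] = 5; a[27] = 11; a[28] = 1.
Since a[28] = a[0] = 1, the sequence is periodic with period 28.
(6650 - 0) mod 28 = 14, so a[6650] = a[14] = 28.

28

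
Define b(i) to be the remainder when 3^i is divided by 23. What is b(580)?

6

Computing terms: b(0) = 1; b(1) = 3; b(2) = 9; b(3) = 4; b(4) = 12; b(5) = 13; b(6) = 16; b(7) = 2; b(8) = 6; b(9) = 18; b(10) = 8; b(11) = 1.
The sequence repeats with period 11.
(580 - 0) mod 11 = 8, so b(580) = b(8) = 6.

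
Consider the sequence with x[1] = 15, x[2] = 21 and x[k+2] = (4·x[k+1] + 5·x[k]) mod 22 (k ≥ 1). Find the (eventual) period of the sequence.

x[1] = 15, x[2] = 21, x[3] = 5, x[4] = 15, x[5] = 19, x[6] = 19, x[7] = 17, x[8] = 9, x[9] = 11, x[10] = 1, x[11] = 15, x[12] = 21.
The sequence repeats with period 10.

10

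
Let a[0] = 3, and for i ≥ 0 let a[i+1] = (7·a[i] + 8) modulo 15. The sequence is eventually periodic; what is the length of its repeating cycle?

12

Listing terms: a[0] = 3,  a[1] = 14,  a[2] = 1,  a[3] = 0,  a[4] = 8,  a[5] = 4,  a[6] = 6,  a[7] = 5,  a[8] = 13,  a[9] = 9,  a[10] = 11,  a[11] = 10,  a[12] = 3.
The sequence repeats with period 12.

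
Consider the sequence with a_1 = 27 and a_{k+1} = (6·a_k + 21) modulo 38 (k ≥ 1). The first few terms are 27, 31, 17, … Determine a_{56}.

31

a_1 = 27; a_2 = 31; a_3 = 17; a_4 = 9; a_5 = 37; a_6 = 15; a_7 = 35; a_8 = 3; a_9 = 1; a_{10} = 27.
Since a_{10} = a_1 = 27, the sequence is periodic with period 9.
(56 - 1) mod 9 = 1, so a_{56} = a_2 = 31.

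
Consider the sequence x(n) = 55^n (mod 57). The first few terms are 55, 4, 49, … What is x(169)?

Computing terms: x(1) = 55; x(2) = 4; x(3) = 49; x(4) = 16; x(5) = 25; x(6) = 7; x(7) = 43; x(8) = 28; x(9) = 1; x(10) = 55.
Since x(10) = x(1) = 55, the sequence is periodic with period 9.
(169 - 1) mod 9 = 6, so x(169) = x(7) = 43.

43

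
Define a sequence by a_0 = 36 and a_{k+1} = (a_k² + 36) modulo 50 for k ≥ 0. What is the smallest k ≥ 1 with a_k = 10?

a_0 = 36, a_1 = 32, a_2 = 10, a_3 = 36.
The sequence repeats with period 3.
The value 10 first appears (with k ≥ 1) at a_2.

2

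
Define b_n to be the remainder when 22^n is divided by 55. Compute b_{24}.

We have b_0 = 1,  b_1 = 22,  b_2 = 44,  b_3 = 33,  b_4 = 11,  b_5 = 22.
Since b_5 = b_1 = 22, the sequence is eventually periodic: after a pre-period of length 1 it cycles with period 4.
For n ≥ 1, b_n depends only on (n - 1) mod 4. (24 - 1) mod 4 = 3, so b_{24} = b_4 = 11.

11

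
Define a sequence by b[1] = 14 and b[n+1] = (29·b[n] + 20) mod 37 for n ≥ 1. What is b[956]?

6

Computing terms: b[1] = 14, b[2] = 19, b[3] = 16, b[4] = 3, b[5] = 33, b[6] = 15, b[7] = 11, b[8] = 6, b[9] = 9, b[10] = 22, b[11] = 29, b[12] = 10, b[13] = 14.
The sequence repeats with period 12.
(956 - 1) mod 12 = 7, so b[956] = b[8] = 6.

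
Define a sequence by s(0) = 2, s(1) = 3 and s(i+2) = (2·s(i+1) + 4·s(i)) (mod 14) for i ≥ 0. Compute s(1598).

10

Computing terms: s(0) = 2, s(1) = 3, s(2) = 0, s(3) = 12, s(4) = 10, s(5) = 12, s(6) = 8, s(7) = 8, s(8) = 6, s(9) = 2, s(10) = 0, s(11) = 8, s(12) = 2, s(13) = 8, s(14) = 10, s(15) = 10, s(16) = 4, s(17) = 6, s(18) = 0, s(19) = 10, s(20) = 6, s(21) = 10, s(22) = 2, s(23) = 2, s(24) = 12, s(25) = 4, s(26) = 0, s(27) = 2, s(28) = 4, s(29) = 2, s(30) = 6, s(31) = 6, s(32) = 8, s(33) = 12, s(34) = 0, s(35) = 6, s(36) = 12, s(37) = 6, s(38) = 4, s(39) = 4, s(40) = 10, s(41) = 8, s(42) = 0, s(43) = 4, s(44) = 8, s(45) = 4, s(46) = 12, s(47) = 12, s(48) = 2, s(49) = 10, s(50) = 0, s(51) = 12.
Since (s(50), s(51)) = (s(2), s(3)) = (0, 12) (two consecutive terms determine the rest), the sequence is eventually periodic: after a pre-period of length 2 it cycles with period 48.
For i ≥ 2, s(i) depends only on (i - 2) mod 48. (1598 - 2) mod 48 = 12, so s(1598) = s(14) = 10.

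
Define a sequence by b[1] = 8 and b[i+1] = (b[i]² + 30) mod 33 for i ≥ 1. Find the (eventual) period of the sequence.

3

We have b[1] = 8,  b[2] = 28,  b[3] = 22,  b[4] = 19,  b[5] = 28.
Since b[5] = b[2] = 28, the sequence is eventually periodic: after a pre-period of length 1 it cycles with period 3.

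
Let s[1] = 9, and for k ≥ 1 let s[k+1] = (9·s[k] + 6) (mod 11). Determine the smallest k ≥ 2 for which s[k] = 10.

2

We have s[1] = 9,  s[2] = 10,  s[3] = 8,  s[4] = 1,  s[5] = 4,  s[6] = 9.
Since s[6] = s[1] = 9, the sequence is periodic with period 5.
The value 10 first appears (with k ≥ 2) at s[2].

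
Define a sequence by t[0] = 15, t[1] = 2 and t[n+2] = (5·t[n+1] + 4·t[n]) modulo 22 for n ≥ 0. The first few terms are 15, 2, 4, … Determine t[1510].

Listing terms: t[0] = 15,  t[1] = 2,  t[2] = 4,  t[3] = 6,  t[4] = 2,  t[5] = 12,  t[6] = 2,  t[7] = 14,  t[8] = 12,  t[9] = 6,  t[10] = 12,  t[11] = 18,  t[12] = 6,  t[13] = 14,  t[14] = 6,  t[15] = 20,  t[16] = 14,  t[17] = 18,  t[18] = 14,  t[19] = 10,  t[20] = 18,  t[21] = 20,  t[22] = 18,  t[23] = 16,  t[24] = 20,  t[25] = 10,  t[26] = 20,  t[27] = 8,  t[28] = 10,  t[29] = 16,  t[30] = 10,  t[31] = 4,  t[32] = 16,  t[33] = 8,  t[34] = 16,  t[35] = 2,  t[36] = 8,  t[37] = 4,  t[38] = 8,  t[39] = 12,  t[40] = 4,  t[41] = 2,  t[42] = 4.
Since (t[41], t[42]) = (t[1], t[2]) = (2, 4) (two consecutive terms determine the rest), the sequence is eventually periodic: after a pre-period of length 1 it cycles with period 40.
For n ≥ 1, t[n] depends only on (n - 1) mod 40. (1510 - 1) mod 40 = 29, so t[1510] = t[30] = 10.

10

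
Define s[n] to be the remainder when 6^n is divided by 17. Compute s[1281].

We have s[1] = 6; s[2] = 2; s[3] = 12; s[4] = 4; s[5] = 7; s[6] = 8; s[7] = 14; s[8] = 16; s[9] = 11; s[10] = 15; s[11] = 5; s[12] = 13; s[13] = 10; s[14] = 9; s[15] = 3; s[16] = 1; s[17] = 6.
Since s[17] = s[1] = 6, the sequence is periodic with period 16.
(1281 - 1) mod 16 = 0, so s[1281] = s[1] = 6.

6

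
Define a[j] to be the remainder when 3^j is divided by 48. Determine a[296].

a[1] = 3, a[2] = 9, a[3] = 27, a[4] = 33, a[5] = 3.
Since a[5] = a[1] = 3, the sequence is periodic with period 4.
(296 - 1) mod 4 = 3, so a[296] = a[4] = 33.

33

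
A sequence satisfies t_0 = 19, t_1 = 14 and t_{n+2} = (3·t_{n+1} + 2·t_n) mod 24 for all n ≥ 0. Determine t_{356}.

Listing terms: t_0 = 19,  t_1 = 14,  t_2 = 8,  t_3 = 4,  t_4 = 4,  t_5 = 20,  t_6 = 20,  t_7 = 4,  t_8 = 4.
Since (t_7, t_8) = (t_3, t_4) = (4, 4) (two consecutive terms determine the rest), the sequence is eventually periodic: after a pre-period of length 3 it cycles with period 4.
For n ≥ 3, t_n depends only on (n - 3) mod 4. (356 - 3) mod 4 = 1, so t_{356} = t_4 = 4.

4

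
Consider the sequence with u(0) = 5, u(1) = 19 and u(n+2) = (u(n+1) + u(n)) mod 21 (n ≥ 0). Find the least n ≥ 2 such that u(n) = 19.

17

Listing terms: u(0) = 5,  u(1) = 19,  u(2) = 3,  u(3) = 1,  u(4) = 4,  u(5) = 5,  u(6) = 9,  u(7) = 14,  u(8) = 2,  u(9) = 16,  u(10) = 18,  u(11) = 13,  u(12) = 10,  u(13) = 2,  u(14) = 12,  u(15) = 14,  u(16) = 5,  u(17) = 19.
The sequence repeats with period 16.
The value 19 next appears (with n ≥ 2) at u(17).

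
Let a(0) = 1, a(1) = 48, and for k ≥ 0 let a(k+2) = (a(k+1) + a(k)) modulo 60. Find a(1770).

49

We have a(0) = 1, a(1) = 48, a(2) = 49, a(3) = 37, a(4) = 26, a(5) = 3, a(6) = 29, a(7) = 32, a(8) = 1, a(9) = 33, a(10) = 34, a(11) = 7, a(12) = 41, a(13) = 48, a(14) = 29, a(15) = 17, a(16) = 46, a(17) = 3, a(18) = 49, a(19) = 52, a(20) = 41, a(21) = 33, a(22) = 14, a(23) = 47, a(24) = 1, a(25) = 48.
The sequence repeats with period 24.
(1770 - 0) mod 24 = 18, so a(1770) = a(18) = 49.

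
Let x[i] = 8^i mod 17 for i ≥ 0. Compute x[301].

9

Listing terms: x[0] = 1; x[1] = 8; x[2] = 13; x[3] = 2; x[4] = 16; x[5] = 9; x[6] = 4; x[7] = 15; x[8] = 1.
Since x[8] = x[0] = 1, the sequence is periodic with period 8.
(301 - 0) mod 8 = 5, so x[301] = x[5] = 9.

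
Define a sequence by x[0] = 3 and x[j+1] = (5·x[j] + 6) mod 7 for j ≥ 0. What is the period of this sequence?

6

We have x[0] = 3, x[1] = 0, x[2] = 6, x[3] = 1, x[4] = 4, x[5] = 5, x[6] = 3.
Since x[6] = x[0] = 3, the sequence is periodic with period 6.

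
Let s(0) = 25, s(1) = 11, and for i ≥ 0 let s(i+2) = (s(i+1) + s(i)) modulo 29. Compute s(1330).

25

We have s(0) = 25, s(1) = 11, s(2) = 7, s(3) = 18, s(4) = 25, s(5) = 14, s(6) = 10, s(7) = 24, s(8) = 5, s(9) = 0, s(10) = 5, s(11) = 5, s(12) = 10, s(13) = 15, s(14) = 25, s(15) = 11.
Since (s(14), s(15)) = (s(0), s(1)) = (25, 11) (two consecutive terms determine the rest), the sequence is periodic with period 14.
So s(1330) = s(0 + ((1330-0) mod 14)) = s(0) = 25.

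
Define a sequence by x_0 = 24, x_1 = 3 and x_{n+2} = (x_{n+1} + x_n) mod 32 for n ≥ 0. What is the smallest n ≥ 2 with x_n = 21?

We have x_0 = 24; x_1 = 3; x_2 = 27; x_3 = 30; x_4 = 25; x_5 = 23; x_6 = 16; x_7 = 7; x_8 = 23; x_9 = 30; x_{10} = 21; x_{11} = 19; x_{12} = 8; x_{13} = 27; x_{14} = 3; x_{15} = 30; x_{16} = 1; x_{17} = 31; x_{18} = 0; x_{19} = 31; x_{20} = 31; x_{21} = 30; x_{22} = 29; x_{23} = 27; x_{24} = 24; x_{25} = 19; x_{26} = 11; x_{27} = 30; x_{28} = 9; x_{29} = 7; x_{30} = 16; x_{31} = 23; x_{32} = 7; x_{33} = 30; x_{34} = 5; x_{35} = 3; x_{36} = 8; x_{37} = 11; x_{38} = 19; x_{39} = 30; x_{40} = 17; x_{41} = 15; x_{42} = 0; x_{43} = 15; x_{44} = 15; x_{45} = 30; x_{46} = 13; x_{47} = 11; x_{48} = 24; x_{49} = 3.
Since (x_{48}, x_{49}) = (x_0, x_1) = (24, 3) (two consecutive terms determine the rest), the sequence is periodic with period 48.
The value 21 first appears (with n ≥ 2) at x_{10}.

10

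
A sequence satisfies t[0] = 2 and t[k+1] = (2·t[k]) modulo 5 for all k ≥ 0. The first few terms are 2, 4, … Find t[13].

t[0] = 2; t[1] = 4; t[2] = 3; t[3] = 1; t[4] = 2.
Since t[4] = t[0] = 2, the sequence is periodic with period 4.
(13 - 0) mod 4 = 1, so t[13] = t[1] = 4.

4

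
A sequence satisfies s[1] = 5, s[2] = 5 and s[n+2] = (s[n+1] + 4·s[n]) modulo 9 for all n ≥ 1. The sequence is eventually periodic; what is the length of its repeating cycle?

s[1] = 5, s[2] = 5, s[3] = 7, s[4] = 0, s[5] = 1, s[6] = 1, s[7] = 5, s[8] = 0, s[9] = 2, s[10] = 2, s[11] = 1, s[12] = 0, s[13] = 4, s[14] = 4, s[15] = 2, s[16] = 0, s[17] = 8, s[18] = 8, s[19] = 4, s[20] = 0, s[21] = 7, s[22] = 7, s[23] = 8, s[24] = 0, s[25] = 5, s[26] = 5.
The sequence repeats with period 24.

24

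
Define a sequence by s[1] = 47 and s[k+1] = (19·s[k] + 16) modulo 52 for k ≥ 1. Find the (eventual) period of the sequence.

12

We have s[1] = 47,  s[2] = 25,  s[3] = 23,  s[4] = 37,  s[5] = 43,  s[6] = 1,  s[7] = 35,  s[8] = 5,  s[9] = 7,  s[10] = 45,  s[11] = 39,  s[12] = 29,  s[13] = 47.
Since s[13] = s[1] = 47, the sequence is periodic with period 12.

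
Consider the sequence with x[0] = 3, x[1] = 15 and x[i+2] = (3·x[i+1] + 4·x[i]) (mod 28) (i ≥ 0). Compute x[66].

We have x[0] = 3,  x[1] = 15,  x[2] = 1,  x[3] = 7,  x[4] = 25,  x[5] = 19,  x[6] = 17,  x[7] = 15,  x[8] = 1.
Since (x[7], x[8]) = (x[1], x[2]) = (15, 1) (two consecutive terms determine the rest), the sequence is eventually periodic: after a pre-period of length 1 it cycles with period 6.
For i ≥ 1, x[i] depends only on (i - 1) mod 6. (66 - 1) mod 6 = 5, so x[66] = x[6] = 17.

17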